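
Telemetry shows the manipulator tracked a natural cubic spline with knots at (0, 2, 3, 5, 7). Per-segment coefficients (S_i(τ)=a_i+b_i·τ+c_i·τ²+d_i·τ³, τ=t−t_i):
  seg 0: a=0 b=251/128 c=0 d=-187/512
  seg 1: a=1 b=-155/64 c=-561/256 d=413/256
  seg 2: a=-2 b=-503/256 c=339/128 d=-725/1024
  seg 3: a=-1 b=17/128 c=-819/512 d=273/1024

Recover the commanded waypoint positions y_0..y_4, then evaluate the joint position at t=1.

y_0=0 y_1=1 y_2=-2 y_3=-1 y_4=-5
S(1) = 817/512

y_0 = S_0(0) = a_0 = 0
y_1 = S_1(0) = a_1 = 1
y_2 = S_2(0) = a_2 = -2
y_3 = S_3(0) = a_3 = -1
y_4 = S_3(2) = -5
t_q=1 is in segment 0 (τ=1); S_0(τ)=817/512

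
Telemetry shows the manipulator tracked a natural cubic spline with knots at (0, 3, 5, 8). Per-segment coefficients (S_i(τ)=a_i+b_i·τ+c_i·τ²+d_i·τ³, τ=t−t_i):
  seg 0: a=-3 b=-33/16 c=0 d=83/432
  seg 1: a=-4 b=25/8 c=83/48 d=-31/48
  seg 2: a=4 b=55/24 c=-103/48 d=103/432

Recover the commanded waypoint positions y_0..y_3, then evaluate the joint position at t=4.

y_0 = S_0(0) = a_0 = -3
y_1 = S_1(0) = a_1 = -4
y_2 = S_2(0) = a_2 = 4
y_3 = S_2(3) = -2
t_q=4 is in segment 1 (τ=1); S_1(τ)=5/24

y_0=-3 y_1=-4 y_2=4 y_3=-2
S(4) = 5/24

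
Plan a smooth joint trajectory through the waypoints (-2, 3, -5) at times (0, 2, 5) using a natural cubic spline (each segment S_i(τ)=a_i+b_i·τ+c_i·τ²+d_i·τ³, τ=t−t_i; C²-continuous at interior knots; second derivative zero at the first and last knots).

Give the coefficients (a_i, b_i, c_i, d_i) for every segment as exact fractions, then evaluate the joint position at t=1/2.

Δ: Δ0=5/2, Δ1=-8/3
row 1: diag=10, rhs=-31; c'=3/10, d'=-31/10
back: M1=-31/10
M: M0=0, M1=-31/10, M2=0
seg 0: a=-2, c=M0/2=0, d=(M1−M0)/(6·2)=-31/120, b=Δ0−h0·(2M0+M1)/6=53/15
seg 1: a=3, c=M1/2=-31/20, d=(M2−M1)/(6·3)=31/180, b=Δ1−h1·(2M1+M2)/6=13/30
t_q=1/2 → seg 0, τ=1/2; S=-2+53/15·τ+0·τ²+-31/120·τ³=-17/64

  seg 0: a=-2 b=53/15 c=0 d=-31/120
  seg 1: a=3 b=13/30 c=-31/20 d=31/180
S(1/2) = -17/64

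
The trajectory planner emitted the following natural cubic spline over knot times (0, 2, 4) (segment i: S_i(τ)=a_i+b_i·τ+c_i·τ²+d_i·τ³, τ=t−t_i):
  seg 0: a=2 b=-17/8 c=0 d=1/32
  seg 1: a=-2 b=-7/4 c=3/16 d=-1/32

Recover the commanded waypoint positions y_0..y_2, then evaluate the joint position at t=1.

y_0=2 y_1=-2 y_2=-5
S(1) = -3/32

y_0 = S_0(0) = a_0 = 2
y_1 = S_1(0) = a_1 = -2
y_2 = S_1(2) = -5
t_q=1 is in segment 0 (τ=1); S_0(τ)=-3/32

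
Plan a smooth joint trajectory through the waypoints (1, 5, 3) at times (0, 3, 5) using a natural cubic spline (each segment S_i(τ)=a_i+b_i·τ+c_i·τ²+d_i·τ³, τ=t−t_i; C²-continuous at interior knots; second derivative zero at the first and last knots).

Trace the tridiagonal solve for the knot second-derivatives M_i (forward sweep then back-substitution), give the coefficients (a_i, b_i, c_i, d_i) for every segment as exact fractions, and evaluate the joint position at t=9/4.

  seg 0: a=1 b=61/30 c=0 d=-7/90
  seg 1: a=5 b=-1/15 c=-7/10 d=7/60
S(9/4) = 3001/640

Δ: Δ0=4/3, Δ1=-1
row 1: diag=10, rhs=-14; c'=1/5, d'=-7/5
back: M1=-7/5
M: M0=0, M1=-7/5, M2=0
seg 0: a=1, c=M0/2=0, d=(M1−M0)/(6·3)=-7/90, b=Δ0−h0·(2M0+M1)/6=61/30
seg 1: a=5, c=M1/2=-7/10, d=(M2−M1)/(6·2)=7/60, b=Δ1−h1·(2M1+M2)/6=-1/15
t_q=9/4 → seg 0, τ=9/4; S=1+61/30·τ+0·τ²+-7/90·τ³=3001/640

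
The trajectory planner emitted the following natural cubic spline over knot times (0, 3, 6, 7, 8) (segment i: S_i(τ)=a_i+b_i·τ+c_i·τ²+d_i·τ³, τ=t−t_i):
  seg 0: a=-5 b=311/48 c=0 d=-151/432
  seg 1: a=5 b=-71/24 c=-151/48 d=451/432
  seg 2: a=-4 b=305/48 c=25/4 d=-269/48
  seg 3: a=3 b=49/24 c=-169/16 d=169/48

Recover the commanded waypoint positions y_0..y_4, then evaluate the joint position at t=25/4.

y_0=-5 y_1=5 y_2=-4 y_3=3 y_4=-2
S(25/4) = -2159/1024

y_0 = S_0(0) = a_0 = -5
y_1 = S_1(0) = a_1 = 5
y_2 = S_2(0) = a_2 = -4
y_3 = S_3(0) = a_3 = 3
y_4 = S_3(1) = -2
t_q=25/4 is in segment 2 (τ=1/4); S_2(τ)=-2159/1024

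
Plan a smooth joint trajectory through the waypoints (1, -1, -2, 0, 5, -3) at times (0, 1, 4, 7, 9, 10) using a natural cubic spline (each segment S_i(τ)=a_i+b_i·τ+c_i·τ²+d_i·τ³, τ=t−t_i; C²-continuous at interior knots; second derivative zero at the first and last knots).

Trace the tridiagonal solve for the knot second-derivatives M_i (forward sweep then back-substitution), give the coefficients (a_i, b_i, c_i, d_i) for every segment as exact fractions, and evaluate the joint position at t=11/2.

Δ: Δ0=-2, Δ1=-1/3, Δ2=2/3, Δ3=5/2, Δ4=-8
row 1: diag=8, rhs=10; c'=3/8, d'=5/4
row 2: denom=12−3·3/8=87/8; d'=(6−3·5/4)/(87/8)=6/29
row 3: denom=10−3·8/29=266/29; d'=(11−3·6/29)/(266/29)=43/38
row 4: denom=6−2·29/133=740/133; d'=(-63−2·43/38)/(740/133)=-434/37
back: M4=-434/37
back: M3=43/38−29/133·-434/37=273/74
back: M2=6/29−8/29·273/74=-30/37
back: M1=5/4−3/8·-30/37=115/74
M: M0=0, M1=115/74, M2=-30/37, M3=273/74, M4=-434/37, M5=0
seg 0: a=1, c=M0/2=0, d=(M1−M0)/(6·1)=115/444, b=Δ0−h0·(2M0+M1)/6=-1003/444
seg 1: a=-1, c=M1/2=115/148, d=(M2−M1)/(6·3)=-175/1332, b=Δ1−h1·(2M1+M2)/6=-329/222
seg 2: a=-2, c=M2/2=-15/37, d=(M3−M2)/(6·3)=1/4, b=Δ2−h2·(2M2+M3)/6=-163/444
seg 3: a=0, c=M3/2=273/148, d=(M4−M3)/(6·2)=-1141/888, b=Δ3−h3·(2M3+M4)/6=877/222
seg 4: a=5, c=M4/2=-217/37, d=(M5−M4)/(6·1)=217/111, b=Δ4−h4·(2M4+M5)/6=-454/111
t_q=11/2 → seg 2, τ=3/2; S=-2+-163/444·τ+-15/37·τ²+1/4·τ³=-3101/1184

  seg 0: a=1 b=-1003/444 c=0 d=115/444
  seg 1: a=-1 b=-329/222 c=115/148 d=-175/1332
  seg 2: a=-2 b=-163/444 c=-15/37 d=1/4
  seg 3: a=0 b=877/222 c=273/148 d=-1141/888
  seg 4: a=5 b=-454/111 c=-217/37 d=217/111
S(11/2) = -3101/1184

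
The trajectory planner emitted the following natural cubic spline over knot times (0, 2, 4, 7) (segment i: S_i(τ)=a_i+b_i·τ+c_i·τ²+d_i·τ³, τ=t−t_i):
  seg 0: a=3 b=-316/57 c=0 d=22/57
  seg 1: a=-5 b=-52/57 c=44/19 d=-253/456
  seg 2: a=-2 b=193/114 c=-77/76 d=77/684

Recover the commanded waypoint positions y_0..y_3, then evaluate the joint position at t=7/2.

y_0 = S_0(0) = a_0 = 3
y_1 = S_1(0) = a_1 = -5
y_2 = S_2(0) = a_2 = -2
y_3 = S_2(3) = -3
t_q=7/2 is in segment 1 (τ=3/2); S_1(τ)=-3685/1216

y_0=3 y_1=-5 y_2=-2 y_3=-3
S(7/2) = -3685/1216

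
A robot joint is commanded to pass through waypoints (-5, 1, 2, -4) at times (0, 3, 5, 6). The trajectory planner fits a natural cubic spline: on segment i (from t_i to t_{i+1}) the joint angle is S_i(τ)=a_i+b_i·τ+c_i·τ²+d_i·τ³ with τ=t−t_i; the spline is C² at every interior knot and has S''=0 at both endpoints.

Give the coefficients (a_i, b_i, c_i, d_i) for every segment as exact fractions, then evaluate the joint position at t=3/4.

  seg 0: a=-5 b=25/14 c=0 d=1/42
  seg 1: a=1 b=17/7 c=3/14 d=-33/56
  seg 2: a=2 b=-53/14 c=-93/28 d=31/28
S(3/4) = -3271/896

Δ: Δ0=2, Δ1=1/2, Δ2=-6
row 1: diag=10, rhs=-9; c'=1/5, d'=-9/10
row 2: denom=6−2·1/5=28/5; d'=(-39−2·-9/10)/(28/5)=-93/14
back: M2=-93/14
back: M1=-9/10−1/5·-93/14=3/7
M: M0=0, M1=3/7, M2=-93/14, M3=0
seg 0: a=-5, c=M0/2=0, d=(M1−M0)/(6·3)=1/42, b=Δ0−h0·(2M0+M1)/6=25/14
seg 1: a=1, c=M1/2=3/14, d=(M2−M1)/(6·2)=-33/56, b=Δ1−h1·(2M1+M2)/6=17/7
seg 2: a=2, c=M2/2=-93/28, d=(M3−M2)/(6·1)=31/28, b=Δ2−h2·(2M2+M3)/6=-53/14
t_q=3/4 → seg 0, τ=3/4; S=-5+25/14·τ+0·τ²+1/42·τ³=-3271/896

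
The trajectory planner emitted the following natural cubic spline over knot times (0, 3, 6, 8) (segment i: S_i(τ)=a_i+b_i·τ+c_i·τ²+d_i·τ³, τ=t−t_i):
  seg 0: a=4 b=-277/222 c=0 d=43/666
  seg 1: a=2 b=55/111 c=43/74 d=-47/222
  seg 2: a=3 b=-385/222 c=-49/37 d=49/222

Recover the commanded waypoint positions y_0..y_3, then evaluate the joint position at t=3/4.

y_0 = S_0(0) = a_0 = 4
y_1 = S_1(0) = a_1 = 2
y_2 = S_2(0) = a_2 = 3
y_3 = S_2(2) = -4
t_q=3/4 is in segment 0 (τ=3/4); S_0(τ)=14641/4736

y_0=4 y_1=2 y_2=3 y_3=-4
S(3/4) = 14641/4736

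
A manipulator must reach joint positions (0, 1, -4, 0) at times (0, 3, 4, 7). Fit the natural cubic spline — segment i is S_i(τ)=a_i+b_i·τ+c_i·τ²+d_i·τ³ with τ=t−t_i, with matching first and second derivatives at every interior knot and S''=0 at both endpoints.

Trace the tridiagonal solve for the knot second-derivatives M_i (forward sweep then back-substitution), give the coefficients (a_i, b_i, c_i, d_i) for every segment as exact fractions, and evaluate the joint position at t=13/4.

Δ: Δ0=1/3, Δ1=-5, Δ2=4/3
row 1: diag=8, rhs=-32; c'=1/8, d'=-4
row 2: denom=8−1·1/8=63/8; d'=(38−1·-4)/(63/8)=16/3
back: M2=16/3
back: M1=-4−1/8·16/3=-14/3
M: M0=0, M1=-14/3, M2=16/3, M3=0
seg 0: a=0, c=M0/2=0, d=(M1−M0)/(6·3)=-7/27, b=Δ0−h0·(2M0+M1)/6=8/3
seg 1: a=1, c=M1/2=-7/3, d=(M2−M1)/(6·1)=5/3, b=Δ1−h1·(2M1+M2)/6=-13/3
seg 2: a=-4, c=M2/2=8/3, d=(M3−M2)/(6·3)=-8/27, b=Δ2−h2·(2M2+M3)/6=-4
t_q=13/4 → seg 1, τ=1/4; S=1+-13/3·τ+-7/3·τ²+5/3·τ³=-13/64

  seg 0: a=0 b=8/3 c=0 d=-7/27
  seg 1: a=1 b=-13/3 c=-7/3 d=5/3
  seg 2: a=-4 b=-4 c=8/3 d=-8/27
S(13/4) = -13/64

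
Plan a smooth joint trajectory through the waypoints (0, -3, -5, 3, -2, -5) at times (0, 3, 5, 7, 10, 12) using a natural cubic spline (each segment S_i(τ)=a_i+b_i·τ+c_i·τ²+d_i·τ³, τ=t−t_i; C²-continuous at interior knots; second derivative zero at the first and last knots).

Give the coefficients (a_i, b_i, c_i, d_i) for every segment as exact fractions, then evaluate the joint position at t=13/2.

  seg 0: a=0 b=-775/1629 c=0 d=-854/14661
  seg 1: a=-3 b=-3337/1629 c=-854/1629 d=854/1629
  seg 2: a=-5 b=1165/543 c=4270/1629 d=-5519/6516
  seg 3: a=3 b=4018/1629 c=-8017/3258 d=10585/29322
  seg 4: a=-2 b=-8311/3258 c=428/543 d=-214/1629
S(13/2) = 7283/5792

Δ: Δ0=-1, Δ1=-1, Δ2=4, Δ3=-5/3, Δ4=-3/2
row 1: diag=10, rhs=0; c'=1/5, d'=0
row 2: denom=8−2·1/5=38/5; d'=(30−2·0)/(38/5)=75/19
row 3: denom=10−2·5/19=180/19; d'=(-34−2·75/19)/(180/19)=-199/45
row 4: denom=10−3·19/60=181/20; d'=(1−3·-199/45)/(181/20)=856/543
back: M4=856/543
back: M3=-199/45−19/60·856/543=-8017/1629
back: M2=75/19−5/19·-8017/1629=8540/1629
back: M1=0−1/5·8540/1629=-1708/1629
M: M0=0, M1=-1708/1629, M2=8540/1629, M3=-8017/1629, M4=856/543, M5=0
seg 0: a=0, c=M0/2=0, d=(M1−M0)/(6·3)=-854/14661, b=Δ0−h0·(2M0+M1)/6=-775/1629
seg 1: a=-3, c=M1/2=-854/1629, d=(M2−M1)/(6·2)=854/1629, b=Δ1−h1·(2M1+M2)/6=-3337/1629
seg 2: a=-5, c=M2/2=4270/1629, d=(M3−M2)/(6·2)=-5519/6516, b=Δ2−h2·(2M2+M3)/6=1165/543
seg 3: a=3, c=M3/2=-8017/3258, d=(M4−M3)/(6·3)=10585/29322, b=Δ3−h3·(2M3+M4)/6=4018/1629
seg 4: a=-2, c=M4/2=428/543, d=(M5−M4)/(6·2)=-214/1629, b=Δ4−h4·(2M4+M5)/6=-8311/3258
t_q=13/2 → seg 2, τ=3/2; S=-5+1165/543·τ+4270/1629·τ²+-5519/6516·τ³=7283/5792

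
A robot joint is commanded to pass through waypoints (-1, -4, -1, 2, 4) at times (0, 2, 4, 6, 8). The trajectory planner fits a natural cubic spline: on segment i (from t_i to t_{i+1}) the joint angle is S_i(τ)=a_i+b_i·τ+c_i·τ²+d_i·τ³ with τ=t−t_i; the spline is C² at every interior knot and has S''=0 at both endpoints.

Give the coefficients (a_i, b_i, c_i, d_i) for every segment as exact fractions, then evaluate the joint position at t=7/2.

  seg 0: a=-1 b=-257/112 c=0 d=89/448
  seg 1: a=-4 b=5/56 c=267/224 d=-109/448
  seg 2: a=-1 b=31/16 c=-15/56 d=11/448
  seg 3: a=2 b=65/56 c=-27/224 d=9/448
S(7/2) = -7187/3584

Δ: Δ0=-3/2, Δ1=3/2, Δ2=3/2, Δ3=1
row 1: diag=8, rhs=18; c'=1/4, d'=9/4
row 2: denom=8−2·1/4=15/2; d'=(0−2·9/4)/(15/2)=-3/5
row 3: denom=8−2·4/15=112/15; d'=(-3−2·-3/5)/(112/15)=-27/112
back: M3=-27/112
back: M2=-3/5−4/15·-27/112=-15/28
back: M1=9/4−1/4·-15/28=267/112
M: M0=0, M1=267/112, M2=-15/28, M3=-27/112, M4=0
seg 0: a=-1, c=M0/2=0, d=(M1−M0)/(6·2)=89/448, b=Δ0−h0·(2M0+M1)/6=-257/112
seg 1: a=-4, c=M1/2=267/224, d=(M2−M1)/(6·2)=-109/448, b=Δ1−h1·(2M1+M2)/6=5/56
seg 2: a=-1, c=M2/2=-15/56, d=(M3−M2)/(6·2)=11/448, b=Δ2−h2·(2M2+M3)/6=31/16
seg 3: a=2, c=M3/2=-27/224, d=(M4−M3)/(6·2)=9/448, b=Δ3−h3·(2M3+M4)/6=65/56
t_q=7/2 → seg 1, τ=3/2; S=-4+5/56·τ+267/224·τ²+-109/448·τ³=-7187/3584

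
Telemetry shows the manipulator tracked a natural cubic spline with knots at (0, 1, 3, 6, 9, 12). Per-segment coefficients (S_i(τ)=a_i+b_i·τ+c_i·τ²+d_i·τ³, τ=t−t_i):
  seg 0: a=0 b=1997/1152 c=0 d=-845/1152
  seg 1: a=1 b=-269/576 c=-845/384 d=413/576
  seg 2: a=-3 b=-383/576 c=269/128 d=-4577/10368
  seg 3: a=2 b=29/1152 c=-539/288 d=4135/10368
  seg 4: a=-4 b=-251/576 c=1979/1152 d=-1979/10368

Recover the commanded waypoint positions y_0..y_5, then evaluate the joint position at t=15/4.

y_0 = S_0(0) = a_0 = 0
y_1 = S_1(0) = a_1 = 1
y_2 = S_2(0) = a_2 = -3
y_3 = S_3(0) = a_3 = 2
y_4 = S_4(0) = a_4 = -4
y_5 = S_4(3) = 5
t_q=15/4 is in segment 2 (τ=3/4); S_2(τ)=-20503/8192

y_0=0 y_1=1 y_2=-3 y_3=2 y_4=-4 y_5=5
S(15/4) = -20503/8192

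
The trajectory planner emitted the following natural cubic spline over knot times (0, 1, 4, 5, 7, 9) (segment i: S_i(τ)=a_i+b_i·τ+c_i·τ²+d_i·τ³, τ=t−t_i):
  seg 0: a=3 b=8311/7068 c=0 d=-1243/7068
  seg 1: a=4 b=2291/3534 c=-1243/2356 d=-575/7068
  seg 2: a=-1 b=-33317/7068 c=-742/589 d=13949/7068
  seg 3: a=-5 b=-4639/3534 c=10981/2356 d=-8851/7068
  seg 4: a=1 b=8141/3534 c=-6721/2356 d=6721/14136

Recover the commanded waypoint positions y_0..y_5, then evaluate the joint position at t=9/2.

y_0 = S_0(0) = a_0 = 3
y_1 = S_1(0) = a_1 = 4
y_2 = S_2(0) = a_2 = -1
y_3 = S_3(0) = a_3 = -5
y_4 = S_4(0) = a_4 = 1
y_5 = S_4(2) = -2
t_q=9/2 is in segment 2 (τ=1/2); S_2(τ)=-64557/18848

y_0=3 y_1=4 y_2=-1 y_3=-5 y_4=1 y_5=-2
S(9/2) = -64557/18848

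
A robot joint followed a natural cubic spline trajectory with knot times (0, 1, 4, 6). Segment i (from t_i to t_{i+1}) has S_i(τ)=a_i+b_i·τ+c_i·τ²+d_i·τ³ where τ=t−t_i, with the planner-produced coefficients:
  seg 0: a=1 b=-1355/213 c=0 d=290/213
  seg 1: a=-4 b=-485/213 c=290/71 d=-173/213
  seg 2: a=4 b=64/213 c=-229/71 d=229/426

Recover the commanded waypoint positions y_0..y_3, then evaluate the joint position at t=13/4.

y_0=1 y_1=-4 y_2=4 y_3=-4
S(13/4) = 10465/4544

y_0 = S_0(0) = a_0 = 1
y_1 = S_1(0) = a_1 = -4
y_2 = S_2(0) = a_2 = 4
y_3 = S_2(2) = -4
t_q=13/4 is in segment 1 (τ=9/4); S_1(τ)=10465/4544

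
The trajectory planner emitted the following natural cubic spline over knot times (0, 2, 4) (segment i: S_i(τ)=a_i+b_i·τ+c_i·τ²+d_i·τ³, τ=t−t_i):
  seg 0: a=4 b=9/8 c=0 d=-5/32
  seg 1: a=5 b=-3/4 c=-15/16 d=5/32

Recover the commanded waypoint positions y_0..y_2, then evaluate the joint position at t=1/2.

y_0 = S_0(0) = a_0 = 4
y_1 = S_1(0) = a_1 = 5
y_2 = S_1(2) = 1
t_q=1/2 is in segment 0 (τ=1/2); S_0(τ)=1163/256

y_0=4 y_1=5 y_2=1
S(1/2) = 1163/256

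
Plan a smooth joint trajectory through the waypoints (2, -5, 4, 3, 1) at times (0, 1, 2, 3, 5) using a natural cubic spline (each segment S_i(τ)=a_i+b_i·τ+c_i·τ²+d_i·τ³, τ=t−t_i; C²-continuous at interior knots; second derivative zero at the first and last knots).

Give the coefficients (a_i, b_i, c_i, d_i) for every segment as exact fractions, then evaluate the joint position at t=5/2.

  seg 0: a=2 b=-515/43 c=0 d=214/43
  seg 1: a=-5 b=127/43 c=642/43 d=-382/43
  seg 2: a=4 b=265/43 c=-504/43 d=196/43
  seg 3: a=3 b=-155/43 c=84/43 d=-14/43
S(5/2) = 203/43

Δ: Δ0=-7, Δ1=9, Δ2=-1, Δ3=-1
row 1: diag=4, rhs=96; c'=1/4, d'=24
row 2: denom=4−1·1/4=15/4; d'=(-60−1·24)/(15/4)=-112/5
row 3: denom=6−1·4/15=86/15; d'=(0−1·-112/5)/(86/15)=168/43
back: M3=168/43
back: M2=-112/5−4/15·168/43=-1008/43
back: M1=24−1/4·-1008/43=1284/43
M: M0=0, M1=1284/43, M2=-1008/43, M3=168/43, M4=0
seg 0: a=2, c=M0/2=0, d=(M1−M0)/(6·1)=214/43, b=Δ0−h0·(2M0+M1)/6=-515/43
seg 1: a=-5, c=M1/2=642/43, d=(M2−M1)/(6·1)=-382/43, b=Δ1−h1·(2M1+M2)/6=127/43
seg 2: a=4, c=M2/2=-504/43, d=(M3−M2)/(6·1)=196/43, b=Δ2−h2·(2M2+M3)/6=265/43
seg 3: a=3, c=M3/2=84/43, d=(M4−M3)/(6·2)=-14/43, b=Δ3−h3·(2M3+M4)/6=-155/43
t_q=5/2 → seg 2, τ=1/2; S=4+265/43·τ+-504/43·τ²+196/43·τ³=203/43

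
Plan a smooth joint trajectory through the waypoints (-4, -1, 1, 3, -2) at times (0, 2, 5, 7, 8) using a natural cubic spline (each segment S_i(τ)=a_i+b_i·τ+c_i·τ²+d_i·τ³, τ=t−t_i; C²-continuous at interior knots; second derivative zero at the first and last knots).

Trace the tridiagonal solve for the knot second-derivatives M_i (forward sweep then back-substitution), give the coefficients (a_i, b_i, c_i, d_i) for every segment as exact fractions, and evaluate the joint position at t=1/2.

Δ: Δ0=3/2, Δ1=2/3, Δ2=1, Δ3=-5
row 1: diag=10, rhs=-5; c'=3/10, d'=-1/2
row 2: denom=10−3·3/10=91/10; d'=(2−3·-1/2)/(91/10)=5/13
row 3: denom=6−2·20/91=506/91; d'=(-36−2·5/13)/(506/91)=-1673/253
back: M3=-1673/253
back: M2=5/13−20/91·-1673/253=465/253
back: M1=-1/2−3/10·465/253=-266/253
M: M0=0, M1=-266/253, M2=465/253, M3=-1673/253, M4=0
seg 0: a=-4, c=M0/2=0, d=(M1−M0)/(6·2)=-133/1518, b=Δ0−h0·(2M0+M1)/6=2809/1518
seg 1: a=-1, c=M1/2=-133/253, d=(M2−M1)/(6·3)=731/4554, b=Δ1−h1·(2M1+M2)/6=1213/1518
seg 2: a=1, c=M2/2=465/506, d=(M3−M2)/(6·2)=-1069/1518, b=Δ2−h2·(2M2+M3)/6=1502/759
seg 3: a=3, c=M3/2=-1673/506, d=(M4−M3)/(6·1)=1673/1518, b=Δ3−h3·(2M3+M4)/6=-2122/759
t_q=1/2 → seg 0, τ=1/2; S=-4+2809/1518·τ+0·τ²+-133/1518·τ³=-12491/4048

  seg 0: a=-4 b=2809/1518 c=0 d=-133/1518
  seg 1: a=-1 b=1213/1518 c=-133/253 d=731/4554
  seg 2: a=1 b=1502/759 c=465/506 d=-1069/1518
  seg 3: a=3 b=-2122/759 c=-1673/506 d=1673/1518
S(1/2) = -12491/4048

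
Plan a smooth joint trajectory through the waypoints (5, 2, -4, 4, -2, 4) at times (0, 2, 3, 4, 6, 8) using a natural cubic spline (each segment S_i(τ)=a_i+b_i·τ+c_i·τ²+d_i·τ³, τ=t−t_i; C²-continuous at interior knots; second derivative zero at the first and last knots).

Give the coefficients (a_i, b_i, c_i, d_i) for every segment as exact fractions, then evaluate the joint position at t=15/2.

  seg 0: a=5 b=749/482 c=0 d=-184/241
  seg 1: a=2 b=-3667/482 c=-1104/241 d=2983/482
  seg 2: a=-4 b=433/241 c=6741/482 d=-3751/482
  seg 3: a=4 b=3095/482 c=-2256/241 d=4483/1928
  seg 4: a=-2 b=-752/241 c=4425/964 d=-1475/1928
S(15/2) = 16435/15424

Δ: Δ0=-3/2, Δ1=-6, Δ2=8, Δ3=-3, Δ4=3
row 1: diag=6, rhs=-27; c'=1/6, d'=-9/2
row 2: denom=4−1·1/6=23/6; d'=(84−1·-9/2)/(23/6)=531/23
row 3: denom=6−1·6/23=132/23; d'=(-66−1·531/23)/(132/23)=-683/44
row 4: denom=8−2·23/66=241/33; d'=(36−2·-683/44)/(241/33)=4425/482
back: M4=4425/482
back: M3=-683/44−23/66·4425/482=-4512/241
back: M2=531/23−6/23·-4512/241=6741/241
back: M1=-9/2−1/6·6741/241=-2208/241
M: M0=0, M1=-2208/241, M2=6741/241, M3=-4512/241, M4=4425/482, M5=0
seg 0: a=5, c=M0/2=0, d=(M1−M0)/(6·2)=-184/241, b=Δ0−h0·(2M0+M1)/6=749/482
seg 1: a=2, c=M1/2=-1104/241, d=(M2−M1)/(6·1)=2983/482, b=Δ1−h1·(2M1+M2)/6=-3667/482
seg 2: a=-4, c=M2/2=6741/482, d=(M3−M2)/(6·1)=-3751/482, b=Δ2−h2·(2M2+M3)/6=433/241
seg 3: a=4, c=M3/2=-2256/241, d=(M4−M3)/(6·2)=4483/1928, b=Δ3−h3·(2M3+M4)/6=3095/482
seg 4: a=-2, c=M4/2=4425/964, d=(M5−M4)/(6·2)=-1475/1928, b=Δ4−h4·(2M4+M5)/6=-752/241
t_q=15/2 → seg 4, τ=3/2; S=-2+-752/241·τ+4425/964·τ²+-1475/1928·τ³=16435/15424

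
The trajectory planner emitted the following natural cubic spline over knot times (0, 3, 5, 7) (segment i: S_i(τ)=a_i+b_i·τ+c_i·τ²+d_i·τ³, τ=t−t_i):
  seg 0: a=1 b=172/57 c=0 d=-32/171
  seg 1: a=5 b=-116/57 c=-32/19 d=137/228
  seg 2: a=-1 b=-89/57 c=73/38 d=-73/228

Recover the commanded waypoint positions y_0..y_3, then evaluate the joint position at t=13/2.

y_0 = S_0(0) = a_0 = 1
y_1 = S_1(0) = a_1 = 5
y_2 = S_2(0) = a_2 = -1
y_3 = S_2(2) = 1
t_q=13/2 is in segment 2 (τ=3/2); S_2(τ)=-61/608

y_0=1 y_1=5 y_2=-1 y_3=1
S(13/2) = -61/608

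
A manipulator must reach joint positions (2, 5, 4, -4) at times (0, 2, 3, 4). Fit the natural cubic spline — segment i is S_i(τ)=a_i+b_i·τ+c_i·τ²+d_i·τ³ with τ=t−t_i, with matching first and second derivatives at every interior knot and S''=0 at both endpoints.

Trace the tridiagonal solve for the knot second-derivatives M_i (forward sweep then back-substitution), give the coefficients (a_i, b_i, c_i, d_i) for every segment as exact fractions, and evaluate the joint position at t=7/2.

  seg 0: a=2 b=81/46 c=0 d=-3/46
  seg 1: a=5 b=45/46 c=-9/23 d=-73/46
  seg 2: a=4 b=-105/23 c=-237/46 d=79/46
S(7/2) = 237/368

Δ: Δ0=3/2, Δ1=-1, Δ2=-8
row 1: diag=6, rhs=-15; c'=1/6, d'=-5/2
row 2: denom=4−1·1/6=23/6; d'=(-42−1·-5/2)/(23/6)=-237/23
back: M2=-237/23
back: M1=-5/2−1/6·-237/23=-18/23
M: M0=0, M1=-18/23, M2=-237/23, M3=0
seg 0: a=2, c=M0/2=0, d=(M1−M0)/(6·2)=-3/46, b=Δ0−h0·(2M0+M1)/6=81/46
seg 1: a=5, c=M1/2=-9/23, d=(M2−M1)/(6·1)=-73/46, b=Δ1−h1·(2M1+M2)/6=45/46
seg 2: a=4, c=M2/2=-237/46, d=(M3−M2)/(6·1)=79/46, b=Δ2−h2·(2M2+M3)/6=-105/23
t_q=7/2 → seg 2, τ=1/2; S=4+-105/23·τ+-237/46·τ²+79/46·τ³=237/368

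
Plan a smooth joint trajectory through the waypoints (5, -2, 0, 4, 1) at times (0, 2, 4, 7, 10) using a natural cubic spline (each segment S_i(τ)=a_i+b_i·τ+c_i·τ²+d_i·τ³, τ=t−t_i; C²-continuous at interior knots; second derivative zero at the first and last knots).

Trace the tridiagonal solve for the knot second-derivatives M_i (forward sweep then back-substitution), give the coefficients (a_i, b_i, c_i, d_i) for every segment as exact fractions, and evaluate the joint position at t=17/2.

Δ: Δ0=-7/2, Δ1=1, Δ2=4/3, Δ3=-1
row 1: diag=8, rhs=27; c'=1/4, d'=27/8
row 2: denom=10−2·1/4=19/2; d'=(2−2·27/8)/(19/2)=-1/2
row 3: denom=12−3·6/19=210/19; d'=(-14−3·-1/2)/(210/19)=-95/84
back: M3=-95/84
back: M2=-1/2−6/19·-95/84=-1/7
back: M1=27/8−1/4·-1/7=191/56
M: M0=0, M1=191/56, M2=-1/7, M3=-95/84, M4=0
seg 0: a=5, c=M0/2=0, d=(M1−M0)/(6·2)=191/672, b=Δ0−h0·(2M0+M1)/6=-779/168
seg 1: a=-2, c=M1/2=191/112, d=(M2−M1)/(6·2)=-199/672, b=Δ1−h1·(2M1+M2)/6=-103/84
seg 2: a=0, c=M2/2=-1/14, d=(M3−M2)/(6·3)=-83/1512, b=Δ2−h2·(2M2+M3)/6=49/24
seg 3: a=4, c=M3/2=-95/168, d=(M4−M3)/(6·3)=95/1512, b=Δ3−h3·(2M3+M4)/6=11/84
t_q=17/2 → seg 3, τ=3/2; S=4+11/84·τ+-95/168·τ²+95/1512·τ³=1405/448

  seg 0: a=5 b=-779/168 c=0 d=191/672
  seg 1: a=-2 b=-103/84 c=191/112 d=-199/672
  seg 2: a=0 b=49/24 c=-1/14 d=-83/1512
  seg 3: a=4 b=11/84 c=-95/168 d=95/1512
S(17/2) = 1405/448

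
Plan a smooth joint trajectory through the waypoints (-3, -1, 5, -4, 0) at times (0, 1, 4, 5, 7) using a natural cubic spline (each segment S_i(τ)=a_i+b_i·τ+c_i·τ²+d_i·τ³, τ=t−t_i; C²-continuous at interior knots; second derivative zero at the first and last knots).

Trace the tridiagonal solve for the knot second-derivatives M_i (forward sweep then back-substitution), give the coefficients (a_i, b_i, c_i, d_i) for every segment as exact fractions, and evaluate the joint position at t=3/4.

  seg 0: a=-3 b=59/46 c=0 d=33/46
  seg 1: a=-1 b=79/23 c=99/46 d=-121/138
  seg 2: a=5 b=-337/46 c=-132/23 d=187/46
  seg 3: a=-4 b=-152/23 c=297/46 d=-99/92
S(3/4) = -5109/2944

Δ: Δ0=2, Δ1=2, Δ2=-9, Δ3=2
row 1: diag=8, rhs=0; c'=3/8, d'=0
row 2: denom=8−3·3/8=55/8; d'=(-66−3·0)/(55/8)=-48/5
row 3: denom=6−1·8/55=322/55; d'=(66−1·-48/5)/(322/55)=297/23
back: M3=297/23
back: M2=-48/5−8/55·297/23=-264/23
back: M1=0−3/8·-264/23=99/23
M: M0=0, M1=99/23, M2=-264/23, M3=297/23, M4=0
seg 0: a=-3, c=M0/2=0, d=(M1−M0)/(6·1)=33/46, b=Δ0−h0·(2M0+M1)/6=59/46
seg 1: a=-1, c=M1/2=99/46, d=(M2−M1)/(6·3)=-121/138, b=Δ1−h1·(2M1+M2)/6=79/23
seg 2: a=5, c=M2/2=-132/23, d=(M3−M2)/(6·1)=187/46, b=Δ2−h2·(2M2+M3)/6=-337/46
seg 3: a=-4, c=M3/2=297/46, d=(M4−M3)/(6·2)=-99/92, b=Δ3−h3·(2M3+M4)/6=-152/23
t_q=3/4 → seg 0, τ=3/4; S=-3+59/46·τ+0·τ²+33/46·τ³=-5109/2944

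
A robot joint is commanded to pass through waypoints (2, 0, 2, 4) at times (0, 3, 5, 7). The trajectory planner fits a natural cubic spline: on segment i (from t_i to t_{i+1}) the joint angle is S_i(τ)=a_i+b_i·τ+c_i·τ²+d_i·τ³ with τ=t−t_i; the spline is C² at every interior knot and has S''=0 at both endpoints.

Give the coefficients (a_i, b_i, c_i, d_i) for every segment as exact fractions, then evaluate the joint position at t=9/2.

Δ: Δ0=-2/3, Δ1=1, Δ2=1
row 1: diag=10, rhs=10; c'=1/5, d'=1
row 2: denom=8−2·1/5=38/5; d'=(0−2·1)/(38/5)=-5/19
back: M2=-5/19
back: M1=1−1/5·-5/19=20/19
M: M0=0, M1=20/19, M2=-5/19, M3=0
seg 0: a=2, c=M0/2=0, d=(M1−M0)/(6·3)=10/171, b=Δ0−h0·(2M0+M1)/6=-68/57
seg 1: a=0, c=M1/2=10/19, d=(M2−M1)/(6·2)=-25/228, b=Δ1−h1·(2M1+M2)/6=22/57
seg 2: a=2, c=M2/2=-5/38, d=(M3−M2)/(6·2)=5/228, b=Δ2−h2·(2M2+M3)/6=67/57
t_q=9/2 → seg 1, τ=3/2; S=0+22/57·τ+10/19·τ²+-25/228·τ³=847/608

  seg 0: a=2 b=-68/57 c=0 d=10/171
  seg 1: a=0 b=22/57 c=10/19 d=-25/228
  seg 2: a=2 b=67/57 c=-5/38 d=5/228
S(9/2) = 847/608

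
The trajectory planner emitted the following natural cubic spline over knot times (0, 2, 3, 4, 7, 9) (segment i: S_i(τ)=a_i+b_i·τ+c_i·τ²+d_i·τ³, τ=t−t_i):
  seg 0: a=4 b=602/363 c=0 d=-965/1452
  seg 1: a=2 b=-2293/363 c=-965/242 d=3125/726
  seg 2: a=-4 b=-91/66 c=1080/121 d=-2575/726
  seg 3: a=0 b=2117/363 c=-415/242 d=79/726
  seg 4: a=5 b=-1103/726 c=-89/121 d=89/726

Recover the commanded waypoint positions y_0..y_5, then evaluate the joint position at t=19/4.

y_0 = S_0(0) = a_0 = 4
y_1 = S_1(0) = a_1 = 2
y_2 = S_2(0) = a_2 = -4
y_3 = S_3(0) = a_3 = 0
y_4 = S_4(0) = a_4 = 5
y_5 = S_4(2) = 0
t_q=19/4 is in segment 3 (τ=3/4); S_3(τ)=4865/1408

y_0=4 y_1=2 y_2=-4 y_3=0 y_4=5 y_5=0
S(19/4) = 4865/1408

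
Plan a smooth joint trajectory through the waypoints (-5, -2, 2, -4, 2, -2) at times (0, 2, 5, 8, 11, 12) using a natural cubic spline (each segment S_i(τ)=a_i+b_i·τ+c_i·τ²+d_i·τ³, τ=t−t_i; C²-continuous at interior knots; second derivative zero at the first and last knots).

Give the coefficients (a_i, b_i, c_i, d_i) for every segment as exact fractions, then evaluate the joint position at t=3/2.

  seg 0: a=-5 b=7393/5958 c=0 d=193/2979
  seg 1: a=-2 b=12025/5958 c=386/993 d=-11029/53622
  seg 2: a=2 b=-3583/2979 c=-8713/5958 d=21389/53622
  seg 3: a=-4 b=4723/5958 c=6338/2979 d=-30835/53622
  seg 4: a=2 b=-5863/2979 c=-6053/1986 d=6053/5958
S(3/2) = -23197/7944

Δ: Δ0=3/2, Δ1=4/3, Δ2=-2, Δ3=2, Δ4=-4
row 1: diag=10, rhs=-1; c'=3/10, d'=-1/10
row 2: denom=12−3·3/10=111/10; d'=(-20−3·-1/10)/(111/10)=-197/111
row 3: denom=12−3·10/37=414/37; d'=(24−3·-197/111)/(414/37)=1085/414
row 4: denom=8−3·37/138=331/46; d'=(-36−3·1085/414)/(331/46)=-6053/993
back: M4=-6053/993
back: M3=1085/414−37/138·-6053/993=12676/2979
back: M2=-197/111−10/37·12676/2979=-8713/2979
back: M1=-1/10−3/10·-8713/2979=772/993
M: M0=0, M1=772/993, M2=-8713/2979, M3=12676/2979, M4=-6053/993, M5=0
seg 0: a=-5, c=M0/2=0, d=(M1−M0)/(6·2)=193/2979, b=Δ0−h0·(2M0+M1)/6=7393/5958
seg 1: a=-2, c=M1/2=386/993, d=(M2−M1)/(6·3)=-11029/53622, b=Δ1−h1·(2M1+M2)/6=12025/5958
seg 2: a=2, c=M2/2=-8713/5958, d=(M3−M2)/(6·3)=21389/53622, b=Δ2−h2·(2M2+M3)/6=-3583/2979
seg 3: a=-4, c=M3/2=6338/2979, d=(M4−M3)/(6·3)=-30835/53622, b=Δ3−h3·(2M3+M4)/6=4723/5958
seg 4: a=2, c=M4/2=-6053/1986, d=(M5−M4)/(6·1)=6053/5958, b=Δ4−h4·(2M4+M5)/6=-5863/2979
t_q=3/2 → seg 0, τ=3/2; S=-5+7393/5958·τ+0·τ²+193/2979·τ³=-23197/7944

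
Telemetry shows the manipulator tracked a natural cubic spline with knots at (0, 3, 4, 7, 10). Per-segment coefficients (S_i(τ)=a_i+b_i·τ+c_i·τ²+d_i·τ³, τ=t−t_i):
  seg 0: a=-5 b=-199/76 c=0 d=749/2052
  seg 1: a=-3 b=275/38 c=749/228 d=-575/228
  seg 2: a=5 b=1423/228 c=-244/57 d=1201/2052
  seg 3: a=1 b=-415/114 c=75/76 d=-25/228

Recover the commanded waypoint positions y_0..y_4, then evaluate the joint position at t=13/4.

y_0=-5 y_1=-3 y_2=5 y_3=1 y_4=-4
S(13/4) = -4985/4864

y_0 = S_0(0) = a_0 = -5
y_1 = S_1(0) = a_1 = -3
y_2 = S_2(0) = a_2 = 5
y_3 = S_3(0) = a_3 = 1
y_4 = S_3(3) = -4
t_q=13/4 is in segment 1 (τ=1/4); S_1(τ)=-4985/4864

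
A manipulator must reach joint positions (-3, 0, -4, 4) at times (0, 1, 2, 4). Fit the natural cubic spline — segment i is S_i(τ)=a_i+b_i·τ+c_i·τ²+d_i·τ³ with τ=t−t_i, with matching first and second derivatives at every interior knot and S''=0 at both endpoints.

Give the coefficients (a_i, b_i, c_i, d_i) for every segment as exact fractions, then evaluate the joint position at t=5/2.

  seg 0: a=-3 b=119/23 c=0 d=-50/23
  seg 1: a=0 b=-31/23 c=-150/23 d=89/23
  seg 2: a=-4 b=-64/23 c=117/23 d=-39/46
S(5/2) = -1555/368

Δ: Δ0=3, Δ1=-4, Δ2=4
row 1: diag=4, rhs=-42; c'=1/4, d'=-21/2
row 2: denom=6−1·1/4=23/4; d'=(48−1·-21/2)/(23/4)=234/23
back: M2=234/23
back: M1=-21/2−1/4·234/23=-300/23
M: M0=0, M1=-300/23, M2=234/23, M3=0
seg 0: a=-3, c=M0/2=0, d=(M1−M0)/(6·1)=-50/23, b=Δ0−h0·(2M0+M1)/6=119/23
seg 1: a=0, c=M1/2=-150/23, d=(M2−M1)/(6·1)=89/23, b=Δ1−h1·(2M1+M2)/6=-31/23
seg 2: a=-4, c=M2/2=117/23, d=(M3−M2)/(6·2)=-39/46, b=Δ2−h2·(2M2+M3)/6=-64/23
t_q=5/2 → seg 2, τ=1/2; S=-4+-64/23·τ+117/23·τ²+-39/46·τ³=-1555/368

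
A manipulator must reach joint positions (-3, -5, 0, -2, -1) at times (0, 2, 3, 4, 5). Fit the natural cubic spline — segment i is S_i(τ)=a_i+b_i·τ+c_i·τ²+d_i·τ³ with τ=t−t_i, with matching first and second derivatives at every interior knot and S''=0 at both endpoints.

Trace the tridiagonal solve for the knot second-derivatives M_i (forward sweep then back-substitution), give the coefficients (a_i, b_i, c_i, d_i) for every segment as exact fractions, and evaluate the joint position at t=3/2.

  seg 0: a=-3 b=-164/43 c=0 d=121/172
  seg 1: a=-5 b=199/43 c=363/86 d=-331/86
  seg 2: a=0 b=131/86 c=-315/43 d=327/86
  seg 3: a=-2 b=-74/43 c=351/86 d=-117/86
S(3/2) = -8733/1376

Δ: Δ0=-1, Δ1=5, Δ2=-2, Δ3=1
row 1: diag=6, rhs=36; c'=1/6, d'=6
row 2: denom=4−1·1/6=23/6; d'=(-42−1·6)/(23/6)=-288/23
row 3: denom=4−1·6/23=86/23; d'=(18−1·-288/23)/(86/23)=351/43
back: M3=351/43
back: M2=-288/23−6/23·351/43=-630/43
back: M1=6−1/6·-630/43=363/43
M: M0=0, M1=363/43, M2=-630/43, M3=351/43, M4=0
seg 0: a=-3, c=M0/2=0, d=(M1−M0)/(6·2)=121/172, b=Δ0−h0·(2M0+M1)/6=-164/43
seg 1: a=-5, c=M1/2=363/86, d=(M2−M1)/(6·1)=-331/86, b=Δ1−h1·(2M1+M2)/6=199/43
seg 2: a=0, c=M2/2=-315/43, d=(M3−M2)/(6·1)=327/86, b=Δ2−h2·(2M2+M3)/6=131/86
seg 3: a=-2, c=M3/2=351/86, d=(M4−M3)/(6·1)=-117/86, b=Δ3−h3·(2M3+M4)/6=-74/43
t_q=3/2 → seg 0, τ=3/2; S=-3+-164/43·τ+0·τ²+121/172·τ³=-8733/1376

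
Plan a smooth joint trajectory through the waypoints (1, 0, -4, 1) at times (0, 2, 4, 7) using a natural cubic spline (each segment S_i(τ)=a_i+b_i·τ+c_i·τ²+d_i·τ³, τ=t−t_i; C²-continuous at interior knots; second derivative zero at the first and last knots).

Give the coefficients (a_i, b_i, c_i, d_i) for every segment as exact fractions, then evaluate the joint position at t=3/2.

  seg 0: a=1 b=5/57 c=0 d=-67/456
  seg 1: a=0 b=-191/114 c=-67/76 d=41/114
  seg 2: a=-4 b=-101/114 c=97/76 d=-97/684
S(3/2) = 773/1216

Δ: Δ0=-1/2, Δ1=-2, Δ2=5/3
row 1: diag=8, rhs=-9; c'=1/4, d'=-9/8
row 2: denom=10−2·1/4=19/2; d'=(22−2·-9/8)/(19/2)=97/38
back: M2=97/38
back: M1=-9/8−1/4·97/38=-67/38
M: M0=0, M1=-67/38, M2=97/38, M3=0
seg 0: a=1, c=M0/2=0, d=(M1−M0)/(6·2)=-67/456, b=Δ0−h0·(2M0+M1)/6=5/57
seg 1: a=0, c=M1/2=-67/76, d=(M2−M1)/(6·2)=41/114, b=Δ1−h1·(2M1+M2)/6=-191/114
seg 2: a=-4, c=M2/2=97/76, d=(M3−M2)/(6·3)=-97/684, b=Δ2−h2·(2M2+M3)/6=-101/114
t_q=3/2 → seg 0, τ=3/2; S=1+5/57·τ+0·τ²+-67/456·τ³=773/1216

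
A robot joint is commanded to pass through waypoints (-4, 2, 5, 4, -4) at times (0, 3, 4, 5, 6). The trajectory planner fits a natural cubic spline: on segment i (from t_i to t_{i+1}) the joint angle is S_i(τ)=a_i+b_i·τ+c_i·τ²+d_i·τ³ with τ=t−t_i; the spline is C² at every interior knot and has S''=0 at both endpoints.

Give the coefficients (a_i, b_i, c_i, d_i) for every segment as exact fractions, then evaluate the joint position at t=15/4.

Δ: Δ0=2, Δ1=3, Δ2=-1, Δ3=-8
row 1: diag=8, rhs=6; c'=1/8, d'=3/4
row 2: denom=4−1·1/8=31/8; d'=(-24−1·3/4)/(31/8)=-198/31
row 3: denom=4−1·8/31=116/31; d'=(-42−1·-198/31)/(116/31)=-276/29
back: M3=-276/29
back: M2=-198/31−8/31·-276/29=-114/29
back: M1=3/4−1/8·-114/29=36/29
M: M0=0, M1=36/29, M2=-114/29, M3=-276/29, M4=0
seg 0: a=-4, c=M0/2=0, d=(M1−M0)/(6·3)=2/29, b=Δ0−h0·(2M0+M1)/6=40/29
seg 1: a=2, c=M1/2=18/29, d=(M2−M1)/(6·1)=-25/29, b=Δ1−h1·(2M1+M2)/6=94/29
seg 2: a=5, c=M2/2=-57/29, d=(M3−M2)/(6·1)=-27/29, b=Δ2−h2·(2M2+M3)/6=55/29
seg 3: a=4, c=M3/2=-138/29, d=(M4−M3)/(6·1)=46/29, b=Δ3−h3·(2M3+M4)/6=-140/29
t_q=15/4 → seg 1, τ=3/4; S=2+94/29·τ+18/29·τ²+-25/29·τ³=8197/1856

  seg 0: a=-4 b=40/29 c=0 d=2/29
  seg 1: a=2 b=94/29 c=18/29 d=-25/29
  seg 2: a=5 b=55/29 c=-57/29 d=-27/29
  seg 3: a=4 b=-140/29 c=-138/29 d=46/29
S(15/4) = 8197/1856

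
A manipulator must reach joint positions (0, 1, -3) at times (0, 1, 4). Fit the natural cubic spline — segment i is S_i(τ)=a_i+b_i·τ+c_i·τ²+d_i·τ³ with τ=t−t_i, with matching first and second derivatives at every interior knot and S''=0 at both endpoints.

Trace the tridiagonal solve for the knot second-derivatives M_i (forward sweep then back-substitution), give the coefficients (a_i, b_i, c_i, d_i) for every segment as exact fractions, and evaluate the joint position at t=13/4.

  seg 0: a=0 b=31/24 c=0 d=-7/24
  seg 1: a=1 b=5/12 c=-7/8 d=7/72
S(13/4) = -709/512

Δ: Δ0=1, Δ1=-4/3
row 1: diag=8, rhs=-14; c'=3/8, d'=-7/4
back: M1=-7/4
M: M0=0, M1=-7/4, M2=0
seg 0: a=0, c=M0/2=0, d=(M1−M0)/(6·1)=-7/24, b=Δ0−h0·(2M0+M1)/6=31/24
seg 1: a=1, c=M1/2=-7/8, d=(M2−M1)/(6·3)=7/72, b=Δ1−h1·(2M1+M2)/6=5/12
t_q=13/4 → seg 1, τ=9/4; S=1+5/12·τ+-7/8·τ²+7/72·τ³=-709/512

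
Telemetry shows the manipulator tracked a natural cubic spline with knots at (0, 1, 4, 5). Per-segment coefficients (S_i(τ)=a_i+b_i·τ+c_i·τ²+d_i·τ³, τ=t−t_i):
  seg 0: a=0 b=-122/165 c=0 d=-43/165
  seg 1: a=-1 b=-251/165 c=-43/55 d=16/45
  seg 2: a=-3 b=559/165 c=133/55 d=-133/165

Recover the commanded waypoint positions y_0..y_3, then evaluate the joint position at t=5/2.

y_0=0 y_1=-1 y_2=-3 y_3=2
S(5/2) = -169/44

y_0 = S_0(0) = a_0 = 0
y_1 = S_1(0) = a_1 = -1
y_2 = S_2(0) = a_2 = -3
y_3 = S_2(1) = 2
t_q=5/2 is in segment 1 (τ=3/2); S_1(τ)=-169/44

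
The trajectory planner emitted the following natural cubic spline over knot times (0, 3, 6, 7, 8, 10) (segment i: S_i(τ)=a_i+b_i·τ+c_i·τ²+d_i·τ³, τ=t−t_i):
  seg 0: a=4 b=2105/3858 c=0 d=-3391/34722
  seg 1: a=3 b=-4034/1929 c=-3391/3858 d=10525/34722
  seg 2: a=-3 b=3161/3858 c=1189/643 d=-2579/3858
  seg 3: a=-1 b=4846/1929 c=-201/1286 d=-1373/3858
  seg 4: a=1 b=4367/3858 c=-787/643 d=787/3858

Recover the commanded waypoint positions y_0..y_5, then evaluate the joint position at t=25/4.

y_0=4 y_1=3 y_2=-3 y_3=-1 y_4=1 y_5=0
S(25/4) = -221401/82304

y_0 = S_0(0) = a_0 = 4
y_1 = S_1(0) = a_1 = 3
y_2 = S_2(0) = a_2 = -3
y_3 = S_3(0) = a_3 = -1
y_4 = S_4(0) = a_4 = 1
y_5 = S_4(2) = 0
t_q=25/4 is in segment 2 (τ=1/4); S_2(τ)=-221401/82304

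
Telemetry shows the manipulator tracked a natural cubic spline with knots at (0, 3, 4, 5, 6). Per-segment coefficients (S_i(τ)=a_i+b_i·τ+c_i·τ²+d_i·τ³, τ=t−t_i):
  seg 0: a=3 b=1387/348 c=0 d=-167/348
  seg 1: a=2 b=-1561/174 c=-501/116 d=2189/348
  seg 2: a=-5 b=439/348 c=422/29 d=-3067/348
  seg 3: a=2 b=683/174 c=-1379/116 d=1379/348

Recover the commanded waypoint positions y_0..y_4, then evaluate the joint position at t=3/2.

y_0=3 y_1=2 y_2=-5 y_3=2 y_4=-2
S(3/2) = 6829/928

y_0 = S_0(0) = a_0 = 3
y_1 = S_1(0) = a_1 = 2
y_2 = S_2(0) = a_2 = -5
y_3 = S_3(0) = a_3 = 2
y_4 = S_3(1) = -2
t_q=3/2 is in segment 0 (τ=3/2); S_0(τ)=6829/928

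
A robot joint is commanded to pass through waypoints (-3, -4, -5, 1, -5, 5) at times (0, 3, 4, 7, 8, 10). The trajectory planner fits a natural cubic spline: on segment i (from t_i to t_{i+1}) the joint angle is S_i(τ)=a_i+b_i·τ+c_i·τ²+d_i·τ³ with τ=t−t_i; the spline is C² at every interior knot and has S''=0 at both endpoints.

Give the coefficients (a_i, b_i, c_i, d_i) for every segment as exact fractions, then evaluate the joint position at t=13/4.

Δ: Δ0=-1/3, Δ1=-1, Δ2=2, Δ3=-6, Δ4=5
row 1: diag=8, rhs=-4; c'=1/8, d'=-1/2
row 2: denom=8−1·1/8=63/8; d'=(18−1·-1/2)/(63/8)=148/63
row 3: denom=8−3·8/21=48/7; d'=(-48−3·148/63)/(48/7)=-289/36
row 4: denom=6−1·7/48=281/48; d'=(66−1·-289/36)/(281/48)=10660/843
back: M4=10660/843
back: M3=-289/36−7/48·10660/843=-2774/281
back: M2=148/63−8/21·-2774/281=15452/2529
back: M1=-1/2−1/8·15452/2529=-3196/2529
M: M0=0, M1=-3196/2529, M2=15452/2529, M3=-2774/281, M4=10660/843, M5=0
seg 0: a=-3, c=M0/2=0, d=(M1−M0)/(6·3)=-1598/22761, b=Δ0−h0·(2M0+M1)/6=755/2529
seg 1: a=-4, c=M1/2=-1598/2529, d=(M2−M1)/(6·1)=1036/843, b=Δ1−h1·(2M1+M2)/6=-4039/2529
seg 2: a=-5, c=M2/2=7726/2529, d=(M3−M2)/(6·3)=-20209/22761, b=Δ2−h2·(2M2+M3)/6=2089/2529
seg 3: a=1, c=M3/2=-1387/281, d=(M4−M3)/(6·1)=9491/2529, b=Δ3−h3·(2M3+M4)/6=-12182/2529
seg 4: a=-5, c=M4/2=5330/843, d=(M5−M4)/(6·2)=-2665/2529, b=Δ4−h4·(2M4+M5)/6=-8675/2529
t_q=13/4 → seg 1, τ=1/4; S=-4+-4039/2529·τ+-1598/2529·τ²+1036/843·τ³=-59611/13488

  seg 0: a=-3 b=755/2529 c=0 d=-1598/22761
  seg 1: a=-4 b=-4039/2529 c=-1598/2529 d=1036/843
  seg 2: a=-5 b=2089/2529 c=7726/2529 d=-20209/22761
  seg 3: a=1 b=-12182/2529 c=-1387/281 d=9491/2529
  seg 4: a=-5 b=-8675/2529 c=5330/843 d=-2665/2529
S(13/4) = -59611/13488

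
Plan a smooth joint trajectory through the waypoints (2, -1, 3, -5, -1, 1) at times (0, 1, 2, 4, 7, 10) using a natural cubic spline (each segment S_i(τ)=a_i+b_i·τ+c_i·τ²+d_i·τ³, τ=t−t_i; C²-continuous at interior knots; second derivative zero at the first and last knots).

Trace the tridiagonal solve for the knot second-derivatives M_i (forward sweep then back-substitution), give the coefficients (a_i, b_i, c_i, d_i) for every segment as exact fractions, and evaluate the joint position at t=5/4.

  seg 0: a=2 b=-4143/787 c=0 d=1782/787
  seg 1: a=-1 b=1203/787 c=5346/787 d=-3401/787
  seg 2: a=3 b=1692/787 c=-4857/787 d=2437/1574
  seg 3: a=-5 b=-3114/787 c=2454/787 d=-9596/21249
  seg 4: a=-1 b=2014/787 c=-2234/2361 d=2234/21249
S(5/4) = -13137/50368

Δ: Δ0=-3, Δ1=4, Δ2=-4, Δ3=4/3, Δ4=2/3
row 1: diag=4, rhs=42; c'=1/4, d'=21/2
row 2: denom=6−1·1/4=23/4; d'=(-48−1·21/2)/(23/4)=-234/23
row 3: denom=10−2·8/23=214/23; d'=(32−2·-234/23)/(214/23)=602/107
row 4: denom=12−3·69/214=2361/214; d'=(-4−3·602/107)/(2361/214)=-4468/2361
back: M4=-4468/2361
back: M3=602/107−69/214·-4468/2361=4908/787
back: M2=-234/23−8/23·4908/787=-9714/787
back: M1=21/2−1/4·-9714/787=10692/787
M: M0=0, M1=10692/787, M2=-9714/787, M3=4908/787, M4=-4468/2361, M5=0
seg 0: a=2, c=M0/2=0, d=(M1−M0)/(6·1)=1782/787, b=Δ0−h0·(2M0+M1)/6=-4143/787
seg 1: a=-1, c=M1/2=5346/787, d=(M2−M1)/(6·1)=-3401/787, b=Δ1−h1·(2M1+M2)/6=1203/787
seg 2: a=3, c=M2/2=-4857/787, d=(M3−M2)/(6·2)=2437/1574, b=Δ2−h2·(2M2+M3)/6=1692/787
seg 3: a=-5, c=M3/2=2454/787, d=(M4−M3)/(6·3)=-9596/21249, b=Δ3−h3·(2M3+M4)/6=-3114/787
seg 4: a=-1, c=M4/2=-2234/2361, d=(M5−M4)/(6·3)=2234/21249, b=Δ4−h4·(2M4+M5)/6=2014/787
t_q=5/4 → seg 1, τ=1/4; S=-1+1203/787·τ+5346/787·τ²+-3401/787·τ³=-13137/50368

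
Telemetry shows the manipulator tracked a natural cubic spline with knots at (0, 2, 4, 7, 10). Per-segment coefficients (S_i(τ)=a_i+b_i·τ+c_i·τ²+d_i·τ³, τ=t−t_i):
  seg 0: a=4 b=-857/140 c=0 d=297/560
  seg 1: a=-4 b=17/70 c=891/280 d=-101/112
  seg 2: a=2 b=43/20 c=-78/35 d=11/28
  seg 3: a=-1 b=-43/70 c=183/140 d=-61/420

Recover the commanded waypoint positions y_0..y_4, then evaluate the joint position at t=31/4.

y_0=4 y_1=-4 y_2=2 y_3=-1 y_4=5
S(31/4) = -1007/1280

y_0 = S_0(0) = a_0 = 4
y_1 = S_1(0) = a_1 = -4
y_2 = S_2(0) = a_2 = 2
y_3 = S_3(0) = a_3 = -1
y_4 = S_3(3) = 5
t_q=31/4 is in segment 3 (τ=3/4); S_3(τ)=-1007/1280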